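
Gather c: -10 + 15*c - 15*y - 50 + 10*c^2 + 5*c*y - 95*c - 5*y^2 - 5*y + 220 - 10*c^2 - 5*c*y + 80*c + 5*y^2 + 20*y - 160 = 0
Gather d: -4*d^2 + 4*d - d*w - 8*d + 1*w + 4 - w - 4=-4*d^2 + d*(-w - 4)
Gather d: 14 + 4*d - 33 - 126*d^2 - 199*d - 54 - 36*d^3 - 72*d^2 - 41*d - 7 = -36*d^3 - 198*d^2 - 236*d - 80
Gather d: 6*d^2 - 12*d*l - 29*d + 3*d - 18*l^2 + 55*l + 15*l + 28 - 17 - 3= 6*d^2 + d*(-12*l - 26) - 18*l^2 + 70*l + 8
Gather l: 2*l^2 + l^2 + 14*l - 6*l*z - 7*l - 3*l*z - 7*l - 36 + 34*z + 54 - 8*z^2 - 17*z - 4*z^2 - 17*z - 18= 3*l^2 - 9*l*z - 12*z^2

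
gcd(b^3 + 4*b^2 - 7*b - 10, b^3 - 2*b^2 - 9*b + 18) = b - 2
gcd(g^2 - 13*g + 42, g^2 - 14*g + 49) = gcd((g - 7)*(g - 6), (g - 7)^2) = g - 7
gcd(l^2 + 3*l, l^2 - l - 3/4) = 1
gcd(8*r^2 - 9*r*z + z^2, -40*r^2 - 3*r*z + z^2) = -8*r + z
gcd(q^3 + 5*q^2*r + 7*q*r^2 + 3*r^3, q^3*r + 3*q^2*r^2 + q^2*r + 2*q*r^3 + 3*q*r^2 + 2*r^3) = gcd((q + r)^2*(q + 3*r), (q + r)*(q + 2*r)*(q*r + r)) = q + r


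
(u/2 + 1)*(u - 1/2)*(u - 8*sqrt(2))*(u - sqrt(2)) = u^4/2 - 9*sqrt(2)*u^3/2 + 3*u^3/4 - 27*sqrt(2)*u^2/4 + 15*u^2/2 + 9*sqrt(2)*u/2 + 12*u - 8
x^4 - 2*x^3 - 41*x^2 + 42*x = x*(x - 7)*(x - 1)*(x + 6)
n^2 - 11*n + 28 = (n - 7)*(n - 4)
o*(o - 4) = o^2 - 4*o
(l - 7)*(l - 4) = l^2 - 11*l + 28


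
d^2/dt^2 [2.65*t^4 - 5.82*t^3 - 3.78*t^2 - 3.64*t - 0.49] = 31.8*t^2 - 34.92*t - 7.56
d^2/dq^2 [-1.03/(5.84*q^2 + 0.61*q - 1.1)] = (70.257536*q^2 + 7.338544*q - 1.03*(11.68*q + 0.61)*(23.36*q + 1.22) - 13.23344)/(5.84*q^2 + 0.61*q - 1.1)^3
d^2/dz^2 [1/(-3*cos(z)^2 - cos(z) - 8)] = (36*sin(z)^4 + 77*sin(z)^2 - 77*cos(z)/4 + 9*cos(3*z)/4 - 67)/(-3*sin(z)^2 + cos(z) + 11)^3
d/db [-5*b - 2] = -5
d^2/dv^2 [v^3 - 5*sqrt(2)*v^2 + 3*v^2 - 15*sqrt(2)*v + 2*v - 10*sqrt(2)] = 6*v - 10*sqrt(2) + 6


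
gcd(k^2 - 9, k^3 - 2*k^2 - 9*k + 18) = k^2 - 9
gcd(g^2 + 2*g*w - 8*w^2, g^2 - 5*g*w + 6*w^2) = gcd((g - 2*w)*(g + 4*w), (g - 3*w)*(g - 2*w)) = -g + 2*w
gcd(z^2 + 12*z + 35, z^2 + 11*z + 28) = z + 7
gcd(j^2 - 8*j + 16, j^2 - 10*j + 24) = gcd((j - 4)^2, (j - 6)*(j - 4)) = j - 4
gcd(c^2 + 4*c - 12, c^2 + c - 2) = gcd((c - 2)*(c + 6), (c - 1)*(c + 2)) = 1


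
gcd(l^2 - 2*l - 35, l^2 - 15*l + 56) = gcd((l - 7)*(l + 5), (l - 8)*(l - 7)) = l - 7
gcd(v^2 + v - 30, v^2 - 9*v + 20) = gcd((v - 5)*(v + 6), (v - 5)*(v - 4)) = v - 5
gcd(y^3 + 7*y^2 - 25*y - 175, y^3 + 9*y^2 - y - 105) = y^2 + 12*y + 35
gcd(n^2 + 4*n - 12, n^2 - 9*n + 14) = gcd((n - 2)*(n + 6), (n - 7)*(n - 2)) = n - 2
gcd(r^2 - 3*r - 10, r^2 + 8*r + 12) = r + 2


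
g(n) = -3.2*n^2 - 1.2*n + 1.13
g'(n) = -6.4*n - 1.2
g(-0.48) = 0.97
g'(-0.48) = 1.87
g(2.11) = -15.65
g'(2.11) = -14.70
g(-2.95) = -23.18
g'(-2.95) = 17.68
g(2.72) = -25.81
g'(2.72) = -18.61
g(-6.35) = -120.28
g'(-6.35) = 39.44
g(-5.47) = -88.05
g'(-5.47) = 33.81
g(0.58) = -0.64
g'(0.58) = -4.91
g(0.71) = -1.34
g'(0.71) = -5.74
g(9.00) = -268.87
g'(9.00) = -58.80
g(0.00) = 1.13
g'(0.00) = -1.20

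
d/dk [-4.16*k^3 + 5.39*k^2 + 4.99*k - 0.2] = -12.48*k^2 + 10.78*k + 4.99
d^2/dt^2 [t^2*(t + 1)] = 6*t + 2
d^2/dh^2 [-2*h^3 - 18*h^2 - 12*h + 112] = -12*h - 36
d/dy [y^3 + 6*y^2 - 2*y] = 3*y^2 + 12*y - 2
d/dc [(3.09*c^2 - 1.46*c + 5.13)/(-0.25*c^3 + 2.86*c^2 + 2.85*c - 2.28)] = (0.7725*c^4 - 0.73*c^3 + 16.8296*c^2 - 43.434*c - 11.2917)/(0.0625*c^6 - 1.43*c^5 + 6.7546*c^4 + 17.442*c^3 - 4.9191*c^2 - 12.996*c + 5.1984)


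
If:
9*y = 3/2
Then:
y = 1/6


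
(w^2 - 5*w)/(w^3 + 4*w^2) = (w - 5)/(w*(w + 4))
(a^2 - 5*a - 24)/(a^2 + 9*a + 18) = (a - 8)/(a + 6)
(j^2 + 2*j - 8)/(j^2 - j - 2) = (j + 4)/(j + 1)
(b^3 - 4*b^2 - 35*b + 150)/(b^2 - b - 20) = (b^2 + b - 30)/(b + 4)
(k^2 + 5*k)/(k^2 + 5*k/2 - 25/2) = 2*k/(2*k - 5)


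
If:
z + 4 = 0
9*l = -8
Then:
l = -8/9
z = -4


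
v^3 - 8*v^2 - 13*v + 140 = (v - 7)*(v - 5)*(v + 4)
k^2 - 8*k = k*(k - 8)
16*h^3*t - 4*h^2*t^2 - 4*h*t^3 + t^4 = t*(-4*h + t)*(-2*h + t)*(2*h + t)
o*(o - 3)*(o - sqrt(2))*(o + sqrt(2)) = o^4 - 3*o^3 - 2*o^2 + 6*o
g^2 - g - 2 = (g - 2)*(g + 1)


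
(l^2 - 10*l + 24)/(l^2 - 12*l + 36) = (l - 4)/(l - 6)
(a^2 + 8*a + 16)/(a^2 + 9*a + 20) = (a + 4)/(a + 5)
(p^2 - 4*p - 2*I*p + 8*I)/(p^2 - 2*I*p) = (p - 4)/p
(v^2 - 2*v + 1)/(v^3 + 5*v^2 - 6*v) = (v - 1)/(v*(v + 6))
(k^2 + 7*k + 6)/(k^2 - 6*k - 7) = (k + 6)/(k - 7)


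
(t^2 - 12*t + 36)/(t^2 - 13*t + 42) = (t - 6)/(t - 7)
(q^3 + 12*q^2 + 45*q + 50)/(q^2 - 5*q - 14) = (q^2 + 10*q + 25)/(q - 7)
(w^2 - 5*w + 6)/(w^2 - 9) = (w - 2)/(w + 3)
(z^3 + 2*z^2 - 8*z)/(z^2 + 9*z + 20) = z*(z - 2)/(z + 5)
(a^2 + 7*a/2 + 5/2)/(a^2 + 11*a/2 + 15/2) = (a + 1)/(a + 3)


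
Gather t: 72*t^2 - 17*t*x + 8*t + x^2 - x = 72*t^2 + t*(8 - 17*x) + x^2 - x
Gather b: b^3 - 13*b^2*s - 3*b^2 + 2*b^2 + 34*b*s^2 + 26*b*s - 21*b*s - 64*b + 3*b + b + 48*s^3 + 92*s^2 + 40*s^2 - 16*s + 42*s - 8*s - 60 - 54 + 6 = b^3 + b^2*(-13*s - 1) + b*(34*s^2 + 5*s - 60) + 48*s^3 + 132*s^2 + 18*s - 108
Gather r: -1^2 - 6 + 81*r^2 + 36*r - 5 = 81*r^2 + 36*r - 12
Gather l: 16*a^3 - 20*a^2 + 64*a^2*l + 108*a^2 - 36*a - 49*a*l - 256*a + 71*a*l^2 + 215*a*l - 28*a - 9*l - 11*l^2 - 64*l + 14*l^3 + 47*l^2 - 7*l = 16*a^3 + 88*a^2 - 320*a + 14*l^3 + l^2*(71*a + 36) + l*(64*a^2 + 166*a - 80)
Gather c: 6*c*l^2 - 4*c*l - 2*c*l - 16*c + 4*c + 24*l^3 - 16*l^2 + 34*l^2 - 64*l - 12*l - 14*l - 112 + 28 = c*(6*l^2 - 6*l - 12) + 24*l^3 + 18*l^2 - 90*l - 84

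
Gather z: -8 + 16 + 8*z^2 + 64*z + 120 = 8*z^2 + 64*z + 128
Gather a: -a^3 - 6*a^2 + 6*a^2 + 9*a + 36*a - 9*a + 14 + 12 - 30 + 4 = -a^3 + 36*a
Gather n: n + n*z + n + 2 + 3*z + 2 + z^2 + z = n*(z + 2) + z^2 + 4*z + 4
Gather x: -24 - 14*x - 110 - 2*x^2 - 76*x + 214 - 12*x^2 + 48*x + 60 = -14*x^2 - 42*x + 140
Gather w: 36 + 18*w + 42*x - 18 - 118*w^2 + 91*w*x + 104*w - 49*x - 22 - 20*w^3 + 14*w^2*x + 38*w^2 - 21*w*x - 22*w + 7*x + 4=-20*w^3 + w^2*(14*x - 80) + w*(70*x + 100)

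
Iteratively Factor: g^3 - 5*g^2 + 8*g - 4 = (g - 2)*(g^2 - 3*g + 2) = (g - 2)^2*(g - 1)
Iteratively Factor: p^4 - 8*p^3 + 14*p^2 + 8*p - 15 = (p - 1)*(p^3 - 7*p^2 + 7*p + 15) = (p - 3)*(p - 1)*(p^2 - 4*p - 5) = (p - 5)*(p - 3)*(p - 1)*(p + 1)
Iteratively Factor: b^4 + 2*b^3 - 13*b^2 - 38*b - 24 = (b + 1)*(b^3 + b^2 - 14*b - 24) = (b + 1)*(b + 2)*(b^2 - b - 12) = (b - 4)*(b + 1)*(b + 2)*(b + 3)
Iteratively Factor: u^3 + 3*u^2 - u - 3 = (u + 1)*(u^2 + 2*u - 3) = (u - 1)*(u + 1)*(u + 3)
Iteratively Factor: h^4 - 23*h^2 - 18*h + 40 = (h + 2)*(h^3 - 2*h^2 - 19*h + 20) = (h - 1)*(h + 2)*(h^2 - h - 20) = (h - 5)*(h - 1)*(h + 2)*(h + 4)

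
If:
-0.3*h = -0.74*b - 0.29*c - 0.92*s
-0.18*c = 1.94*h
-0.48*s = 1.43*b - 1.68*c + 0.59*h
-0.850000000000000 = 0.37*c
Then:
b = -4.18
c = -2.30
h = 0.21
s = 4.16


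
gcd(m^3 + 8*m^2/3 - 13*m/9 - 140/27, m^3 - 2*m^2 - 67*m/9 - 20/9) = m + 5/3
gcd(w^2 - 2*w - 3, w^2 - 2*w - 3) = w^2 - 2*w - 3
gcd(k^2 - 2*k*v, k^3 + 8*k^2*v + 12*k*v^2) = k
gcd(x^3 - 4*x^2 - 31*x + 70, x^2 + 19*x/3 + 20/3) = x + 5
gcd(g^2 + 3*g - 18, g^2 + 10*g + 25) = 1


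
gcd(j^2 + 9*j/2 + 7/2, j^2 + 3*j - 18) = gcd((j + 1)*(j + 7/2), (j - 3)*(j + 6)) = 1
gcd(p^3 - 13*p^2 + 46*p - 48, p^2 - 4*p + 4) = p - 2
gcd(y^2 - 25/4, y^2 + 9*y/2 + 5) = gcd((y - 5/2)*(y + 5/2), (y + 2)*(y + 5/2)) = y + 5/2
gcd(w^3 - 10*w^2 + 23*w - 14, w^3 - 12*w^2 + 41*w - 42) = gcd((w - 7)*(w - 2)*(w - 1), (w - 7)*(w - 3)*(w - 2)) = w^2 - 9*w + 14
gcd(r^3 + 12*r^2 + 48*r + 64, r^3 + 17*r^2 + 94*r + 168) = r + 4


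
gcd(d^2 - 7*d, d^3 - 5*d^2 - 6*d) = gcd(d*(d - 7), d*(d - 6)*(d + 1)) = d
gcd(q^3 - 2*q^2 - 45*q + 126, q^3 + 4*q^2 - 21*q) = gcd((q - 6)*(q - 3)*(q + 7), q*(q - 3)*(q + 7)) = q^2 + 4*q - 21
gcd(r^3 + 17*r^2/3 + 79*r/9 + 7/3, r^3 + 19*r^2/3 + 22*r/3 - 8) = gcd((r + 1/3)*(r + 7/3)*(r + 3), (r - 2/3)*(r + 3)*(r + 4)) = r + 3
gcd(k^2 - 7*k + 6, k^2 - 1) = k - 1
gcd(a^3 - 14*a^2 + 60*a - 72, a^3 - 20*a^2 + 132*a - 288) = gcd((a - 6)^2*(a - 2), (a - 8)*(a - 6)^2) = a^2 - 12*a + 36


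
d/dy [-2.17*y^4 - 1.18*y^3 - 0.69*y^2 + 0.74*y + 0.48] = -8.68*y^3 - 3.54*y^2 - 1.38*y + 0.74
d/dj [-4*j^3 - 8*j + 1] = -12*j^2 - 8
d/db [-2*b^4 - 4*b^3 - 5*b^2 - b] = -8*b^3 - 12*b^2 - 10*b - 1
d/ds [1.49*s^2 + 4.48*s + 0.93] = 2.98*s + 4.48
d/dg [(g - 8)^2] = 2*g - 16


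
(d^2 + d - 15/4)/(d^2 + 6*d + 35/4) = (2*d - 3)/(2*d + 7)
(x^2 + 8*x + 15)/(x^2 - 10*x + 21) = (x^2 + 8*x + 15)/(x^2 - 10*x + 21)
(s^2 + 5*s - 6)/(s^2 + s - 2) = (s + 6)/(s + 2)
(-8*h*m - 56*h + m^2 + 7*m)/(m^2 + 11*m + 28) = (-8*h + m)/(m + 4)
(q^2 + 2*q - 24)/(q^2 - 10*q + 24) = (q + 6)/(q - 6)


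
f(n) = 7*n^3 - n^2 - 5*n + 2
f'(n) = 21*n^2 - 2*n - 5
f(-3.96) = -428.58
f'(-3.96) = 332.23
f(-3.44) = -277.59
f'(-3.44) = 250.39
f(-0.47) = 3.40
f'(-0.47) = 0.58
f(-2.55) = -107.82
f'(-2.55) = 136.65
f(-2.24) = -70.49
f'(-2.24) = 104.85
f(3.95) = 398.06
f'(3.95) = 314.75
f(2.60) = 105.27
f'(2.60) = 131.76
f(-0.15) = 2.70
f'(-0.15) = -4.23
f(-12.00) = -12178.00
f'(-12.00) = 3043.00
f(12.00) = 11894.00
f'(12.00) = 2995.00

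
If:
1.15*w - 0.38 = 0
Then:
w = 0.33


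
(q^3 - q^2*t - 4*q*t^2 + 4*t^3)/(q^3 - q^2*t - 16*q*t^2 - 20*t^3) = (q^2 - 3*q*t + 2*t^2)/(q^2 - 3*q*t - 10*t^2)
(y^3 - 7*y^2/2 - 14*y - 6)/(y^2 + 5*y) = (y^3 - 7*y^2/2 - 14*y - 6)/(y*(y + 5))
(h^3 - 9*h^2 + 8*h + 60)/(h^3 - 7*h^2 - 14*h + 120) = (h + 2)/(h + 4)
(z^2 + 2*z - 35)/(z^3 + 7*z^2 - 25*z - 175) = 1/(z + 5)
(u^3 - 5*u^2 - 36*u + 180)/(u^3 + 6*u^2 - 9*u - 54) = (u^2 - 11*u + 30)/(u^2 - 9)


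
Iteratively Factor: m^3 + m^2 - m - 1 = (m + 1)*(m^2 - 1) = (m - 1)*(m + 1)*(m + 1)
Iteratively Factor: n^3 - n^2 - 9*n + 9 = (n - 3)*(n^2 + 2*n - 3) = (n - 3)*(n + 3)*(n - 1)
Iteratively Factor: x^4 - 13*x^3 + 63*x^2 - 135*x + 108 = (x - 3)*(x^3 - 10*x^2 + 33*x - 36) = (x - 3)^2*(x^2 - 7*x + 12) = (x - 4)*(x - 3)^2*(x - 3)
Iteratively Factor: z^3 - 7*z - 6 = (z + 2)*(z^2 - 2*z - 3) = (z - 3)*(z + 2)*(z + 1)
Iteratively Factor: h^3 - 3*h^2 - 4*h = (h + 1)*(h^2 - 4*h) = h*(h + 1)*(h - 4)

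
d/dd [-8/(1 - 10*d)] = -80/(10*d - 1)^2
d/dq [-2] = 0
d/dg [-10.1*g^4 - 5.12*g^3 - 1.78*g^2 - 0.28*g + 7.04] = -40.4*g^3 - 15.36*g^2 - 3.56*g - 0.28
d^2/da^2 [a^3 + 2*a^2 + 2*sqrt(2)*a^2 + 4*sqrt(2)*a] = 6*a + 4 + 4*sqrt(2)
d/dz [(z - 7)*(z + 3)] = 2*z - 4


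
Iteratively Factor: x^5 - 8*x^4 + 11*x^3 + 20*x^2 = (x - 5)*(x^4 - 3*x^3 - 4*x^2) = x*(x - 5)*(x^3 - 3*x^2 - 4*x) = x*(x - 5)*(x - 4)*(x^2 + x) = x*(x - 5)*(x - 4)*(x + 1)*(x)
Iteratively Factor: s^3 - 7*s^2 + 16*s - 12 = (s - 3)*(s^2 - 4*s + 4) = (s - 3)*(s - 2)*(s - 2)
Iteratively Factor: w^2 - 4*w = (w - 4)*(w)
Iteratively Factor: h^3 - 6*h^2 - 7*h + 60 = (h - 4)*(h^2 - 2*h - 15) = (h - 4)*(h + 3)*(h - 5)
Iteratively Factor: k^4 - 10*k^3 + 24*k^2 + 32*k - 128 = (k + 2)*(k^3 - 12*k^2 + 48*k - 64) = (k - 4)*(k + 2)*(k^2 - 8*k + 16) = (k - 4)^2*(k + 2)*(k - 4)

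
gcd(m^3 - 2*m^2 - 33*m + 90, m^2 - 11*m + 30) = m - 5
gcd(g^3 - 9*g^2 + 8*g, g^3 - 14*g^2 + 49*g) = g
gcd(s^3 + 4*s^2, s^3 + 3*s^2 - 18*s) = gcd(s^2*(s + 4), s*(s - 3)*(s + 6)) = s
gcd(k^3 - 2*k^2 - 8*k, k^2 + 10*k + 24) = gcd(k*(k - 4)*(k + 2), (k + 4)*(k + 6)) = 1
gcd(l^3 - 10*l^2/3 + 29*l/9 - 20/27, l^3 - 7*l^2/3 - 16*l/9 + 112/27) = l - 4/3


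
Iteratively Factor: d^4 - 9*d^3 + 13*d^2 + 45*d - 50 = (d - 5)*(d^3 - 4*d^2 - 7*d + 10) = (d - 5)*(d - 1)*(d^2 - 3*d - 10) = (d - 5)*(d - 1)*(d + 2)*(d - 5)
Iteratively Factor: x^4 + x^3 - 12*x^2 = (x + 4)*(x^3 - 3*x^2) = x*(x + 4)*(x^2 - 3*x) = x^2*(x + 4)*(x - 3)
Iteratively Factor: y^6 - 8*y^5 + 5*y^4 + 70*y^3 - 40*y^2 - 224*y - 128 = (y + 1)*(y^5 - 9*y^4 + 14*y^3 + 56*y^2 - 96*y - 128) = (y - 4)*(y + 1)*(y^4 - 5*y^3 - 6*y^2 + 32*y + 32) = (y - 4)*(y + 1)*(y + 2)*(y^3 - 7*y^2 + 8*y + 16) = (y - 4)^2*(y + 1)*(y + 2)*(y^2 - 3*y - 4) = (y - 4)^2*(y + 1)^2*(y + 2)*(y - 4)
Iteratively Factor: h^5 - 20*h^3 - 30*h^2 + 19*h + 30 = (h + 1)*(h^4 - h^3 - 19*h^2 - 11*h + 30) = (h + 1)*(h + 3)*(h^3 - 4*h^2 - 7*h + 10) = (h - 1)*(h + 1)*(h + 3)*(h^2 - 3*h - 10) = (h - 1)*(h + 1)*(h + 2)*(h + 3)*(h - 5)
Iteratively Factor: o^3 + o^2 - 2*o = (o - 1)*(o^2 + 2*o) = o*(o - 1)*(o + 2)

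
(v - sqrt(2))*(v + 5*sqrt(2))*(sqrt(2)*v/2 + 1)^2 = v^4/2 + 3*sqrt(2)*v^3 + 4*v^2 - 6*sqrt(2)*v - 10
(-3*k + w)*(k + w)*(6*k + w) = -18*k^3 - 15*k^2*w + 4*k*w^2 + w^3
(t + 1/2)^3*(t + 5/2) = t^4 + 4*t^3 + 9*t^2/2 + 2*t + 5/16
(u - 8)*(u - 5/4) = u^2 - 37*u/4 + 10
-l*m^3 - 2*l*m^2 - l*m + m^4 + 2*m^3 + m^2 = m*(-l + m)*(m + 1)^2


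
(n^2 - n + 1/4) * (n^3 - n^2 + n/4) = n^5 - 2*n^4 + 3*n^3/2 - n^2/2 + n/16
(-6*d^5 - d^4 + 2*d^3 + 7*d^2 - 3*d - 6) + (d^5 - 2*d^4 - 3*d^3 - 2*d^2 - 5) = -5*d^5 - 3*d^4 - d^3 + 5*d^2 - 3*d - 11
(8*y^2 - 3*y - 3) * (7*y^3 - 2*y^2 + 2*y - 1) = 56*y^5 - 37*y^4 + y^3 - 8*y^2 - 3*y + 3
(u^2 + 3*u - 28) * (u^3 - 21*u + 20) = u^5 + 3*u^4 - 49*u^3 - 43*u^2 + 648*u - 560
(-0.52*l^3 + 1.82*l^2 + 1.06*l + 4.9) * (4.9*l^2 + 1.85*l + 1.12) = -2.548*l^5 + 7.956*l^4 + 7.9786*l^3 + 28.0094*l^2 + 10.2522*l + 5.488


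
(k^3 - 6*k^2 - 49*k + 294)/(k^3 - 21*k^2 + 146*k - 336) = (k + 7)/(k - 8)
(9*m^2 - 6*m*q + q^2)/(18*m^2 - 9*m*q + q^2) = (-3*m + q)/(-6*m + q)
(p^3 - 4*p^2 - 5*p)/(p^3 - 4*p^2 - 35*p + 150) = p*(p + 1)/(p^2 + p - 30)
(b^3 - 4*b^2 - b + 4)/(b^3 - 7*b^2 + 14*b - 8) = (b + 1)/(b - 2)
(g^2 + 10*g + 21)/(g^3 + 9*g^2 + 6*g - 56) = (g + 3)/(g^2 + 2*g - 8)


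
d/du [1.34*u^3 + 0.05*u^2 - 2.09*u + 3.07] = 4.02*u^2 + 0.1*u - 2.09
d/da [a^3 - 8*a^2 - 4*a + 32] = 3*a^2 - 16*a - 4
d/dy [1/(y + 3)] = -1/(y + 3)^2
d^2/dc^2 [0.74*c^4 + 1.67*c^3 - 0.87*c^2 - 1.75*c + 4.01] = 8.88*c^2 + 10.02*c - 1.74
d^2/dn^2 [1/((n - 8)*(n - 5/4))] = 8*(16*(n - 8)^2 + 4*(n - 8)*(4*n - 5) + (4*n - 5)^2)/((n - 8)^3*(4*n - 5)^3)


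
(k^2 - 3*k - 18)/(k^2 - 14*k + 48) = (k + 3)/(k - 8)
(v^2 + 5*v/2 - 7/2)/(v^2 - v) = (v + 7/2)/v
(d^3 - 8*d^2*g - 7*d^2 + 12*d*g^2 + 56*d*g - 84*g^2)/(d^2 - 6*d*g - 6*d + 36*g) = (d^2 - 2*d*g - 7*d + 14*g)/(d - 6)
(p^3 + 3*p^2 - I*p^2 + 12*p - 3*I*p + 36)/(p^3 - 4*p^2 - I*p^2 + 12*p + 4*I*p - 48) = (p + 3)/(p - 4)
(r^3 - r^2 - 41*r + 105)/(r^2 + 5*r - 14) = (r^2 - 8*r + 15)/(r - 2)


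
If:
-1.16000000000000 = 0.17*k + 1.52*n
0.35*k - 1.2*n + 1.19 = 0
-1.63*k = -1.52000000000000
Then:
No Solution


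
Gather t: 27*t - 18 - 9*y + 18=27*t - 9*y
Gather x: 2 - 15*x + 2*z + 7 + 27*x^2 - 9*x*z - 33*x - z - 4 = 27*x^2 + x*(-9*z - 48) + z + 5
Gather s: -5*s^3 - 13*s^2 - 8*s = -5*s^3 - 13*s^2 - 8*s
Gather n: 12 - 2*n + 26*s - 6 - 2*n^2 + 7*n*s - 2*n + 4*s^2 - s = -2*n^2 + n*(7*s - 4) + 4*s^2 + 25*s + 6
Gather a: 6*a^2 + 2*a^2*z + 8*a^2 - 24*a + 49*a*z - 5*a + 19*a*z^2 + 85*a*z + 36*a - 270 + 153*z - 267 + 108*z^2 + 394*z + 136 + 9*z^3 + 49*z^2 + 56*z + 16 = a^2*(2*z + 14) + a*(19*z^2 + 134*z + 7) + 9*z^3 + 157*z^2 + 603*z - 385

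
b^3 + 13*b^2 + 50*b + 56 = (b + 2)*(b + 4)*(b + 7)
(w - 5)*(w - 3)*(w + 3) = w^3 - 5*w^2 - 9*w + 45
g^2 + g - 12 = (g - 3)*(g + 4)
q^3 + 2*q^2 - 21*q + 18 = (q - 3)*(q - 1)*(q + 6)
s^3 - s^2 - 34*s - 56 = (s - 7)*(s + 2)*(s + 4)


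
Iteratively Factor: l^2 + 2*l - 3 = (l - 1)*(l + 3)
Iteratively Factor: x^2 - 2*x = (x - 2)*(x)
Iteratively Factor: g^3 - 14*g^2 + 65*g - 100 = (g - 5)*(g^2 - 9*g + 20) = (g - 5)^2*(g - 4)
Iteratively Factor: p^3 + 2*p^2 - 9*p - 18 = (p + 3)*(p^2 - p - 6) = (p - 3)*(p + 3)*(p + 2)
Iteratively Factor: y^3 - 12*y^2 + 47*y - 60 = (y - 4)*(y^2 - 8*y + 15) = (y - 5)*(y - 4)*(y - 3)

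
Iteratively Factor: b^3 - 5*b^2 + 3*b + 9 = (b - 3)*(b^2 - 2*b - 3) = (b - 3)^2*(b + 1)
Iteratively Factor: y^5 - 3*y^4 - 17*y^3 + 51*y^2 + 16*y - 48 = (y - 4)*(y^4 + y^3 - 13*y^2 - y + 12) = (y - 4)*(y - 3)*(y^3 + 4*y^2 - y - 4) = (y - 4)*(y - 3)*(y + 4)*(y^2 - 1) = (y - 4)*(y - 3)*(y - 1)*(y + 4)*(y + 1)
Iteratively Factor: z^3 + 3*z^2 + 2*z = (z + 2)*(z^2 + z) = (z + 1)*(z + 2)*(z)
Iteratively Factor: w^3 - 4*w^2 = (w - 4)*(w^2) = w*(w - 4)*(w)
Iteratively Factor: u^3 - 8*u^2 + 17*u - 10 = (u - 2)*(u^2 - 6*u + 5) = (u - 5)*(u - 2)*(u - 1)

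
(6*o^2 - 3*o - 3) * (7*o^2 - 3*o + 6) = 42*o^4 - 39*o^3 + 24*o^2 - 9*o - 18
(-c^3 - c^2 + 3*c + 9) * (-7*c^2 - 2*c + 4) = 7*c^5 + 9*c^4 - 23*c^3 - 73*c^2 - 6*c + 36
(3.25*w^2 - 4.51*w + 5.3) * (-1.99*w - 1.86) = -6.4675*w^3 + 2.9299*w^2 - 2.1584*w - 9.858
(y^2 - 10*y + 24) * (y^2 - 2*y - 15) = y^4 - 12*y^3 + 29*y^2 + 102*y - 360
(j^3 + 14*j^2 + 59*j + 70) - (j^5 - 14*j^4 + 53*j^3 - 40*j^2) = -j^5 + 14*j^4 - 52*j^3 + 54*j^2 + 59*j + 70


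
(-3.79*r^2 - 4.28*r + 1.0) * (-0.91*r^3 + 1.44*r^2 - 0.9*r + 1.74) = 3.4489*r^5 - 1.5628*r^4 - 3.6622*r^3 - 1.3026*r^2 - 8.3472*r + 1.74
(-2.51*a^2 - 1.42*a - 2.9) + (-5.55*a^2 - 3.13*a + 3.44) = -8.06*a^2 - 4.55*a + 0.54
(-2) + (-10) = -12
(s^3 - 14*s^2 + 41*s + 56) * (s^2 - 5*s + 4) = s^5 - 19*s^4 + 115*s^3 - 205*s^2 - 116*s + 224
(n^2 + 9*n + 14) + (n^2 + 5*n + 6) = 2*n^2 + 14*n + 20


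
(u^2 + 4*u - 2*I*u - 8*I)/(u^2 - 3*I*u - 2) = (u + 4)/(u - I)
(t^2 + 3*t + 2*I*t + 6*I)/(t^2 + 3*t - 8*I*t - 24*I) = (t + 2*I)/(t - 8*I)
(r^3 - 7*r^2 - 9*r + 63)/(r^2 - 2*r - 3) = (r^2 - 4*r - 21)/(r + 1)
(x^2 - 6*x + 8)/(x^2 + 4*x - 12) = (x - 4)/(x + 6)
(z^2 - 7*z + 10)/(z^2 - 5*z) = (z - 2)/z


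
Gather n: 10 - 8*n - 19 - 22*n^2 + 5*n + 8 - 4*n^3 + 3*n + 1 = -4*n^3 - 22*n^2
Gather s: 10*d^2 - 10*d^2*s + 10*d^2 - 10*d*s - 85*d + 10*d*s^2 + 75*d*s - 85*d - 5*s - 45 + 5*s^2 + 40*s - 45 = 20*d^2 - 170*d + s^2*(10*d + 5) + s*(-10*d^2 + 65*d + 35) - 90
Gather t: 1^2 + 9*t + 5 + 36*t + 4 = 45*t + 10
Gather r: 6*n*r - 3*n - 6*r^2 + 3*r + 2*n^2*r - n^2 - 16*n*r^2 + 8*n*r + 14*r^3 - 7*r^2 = -n^2 - 3*n + 14*r^3 + r^2*(-16*n - 13) + r*(2*n^2 + 14*n + 3)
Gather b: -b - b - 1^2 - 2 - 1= -2*b - 4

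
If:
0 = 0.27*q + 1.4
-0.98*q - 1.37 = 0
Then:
No Solution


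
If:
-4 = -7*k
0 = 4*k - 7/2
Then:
No Solution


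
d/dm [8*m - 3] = 8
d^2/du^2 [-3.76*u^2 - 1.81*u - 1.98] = -7.52000000000000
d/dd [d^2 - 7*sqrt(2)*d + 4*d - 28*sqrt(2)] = 2*d - 7*sqrt(2) + 4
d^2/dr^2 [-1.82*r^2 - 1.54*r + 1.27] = -3.64000000000000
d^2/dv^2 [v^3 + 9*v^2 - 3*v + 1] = 6*v + 18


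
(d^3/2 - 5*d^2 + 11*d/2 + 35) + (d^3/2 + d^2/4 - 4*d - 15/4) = d^3 - 19*d^2/4 + 3*d/2 + 125/4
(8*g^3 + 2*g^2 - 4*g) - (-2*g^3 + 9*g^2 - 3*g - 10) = 10*g^3 - 7*g^2 - g + 10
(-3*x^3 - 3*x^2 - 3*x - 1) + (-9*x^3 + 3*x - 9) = -12*x^3 - 3*x^2 - 10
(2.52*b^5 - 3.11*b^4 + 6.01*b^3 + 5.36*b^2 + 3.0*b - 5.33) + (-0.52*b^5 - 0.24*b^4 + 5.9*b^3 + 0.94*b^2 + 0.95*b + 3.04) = 2.0*b^5 - 3.35*b^4 + 11.91*b^3 + 6.3*b^2 + 3.95*b - 2.29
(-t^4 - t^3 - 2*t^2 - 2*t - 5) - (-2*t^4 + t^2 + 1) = t^4 - t^3 - 3*t^2 - 2*t - 6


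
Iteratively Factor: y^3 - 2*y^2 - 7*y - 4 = (y - 4)*(y^2 + 2*y + 1) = (y - 4)*(y + 1)*(y + 1)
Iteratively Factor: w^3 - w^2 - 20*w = (w + 4)*(w^2 - 5*w) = (w - 5)*(w + 4)*(w)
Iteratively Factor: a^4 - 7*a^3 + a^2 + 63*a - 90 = (a - 2)*(a^3 - 5*a^2 - 9*a + 45) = (a - 3)*(a - 2)*(a^2 - 2*a - 15) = (a - 3)*(a - 2)*(a + 3)*(a - 5)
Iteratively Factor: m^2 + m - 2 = (m - 1)*(m + 2)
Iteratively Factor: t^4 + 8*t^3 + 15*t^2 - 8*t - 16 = (t - 1)*(t^3 + 9*t^2 + 24*t + 16) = (t - 1)*(t + 4)*(t^2 + 5*t + 4) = (t - 1)*(t + 4)^2*(t + 1)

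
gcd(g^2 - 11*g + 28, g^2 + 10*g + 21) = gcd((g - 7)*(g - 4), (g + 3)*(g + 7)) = 1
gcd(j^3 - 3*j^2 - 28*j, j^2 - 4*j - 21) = j - 7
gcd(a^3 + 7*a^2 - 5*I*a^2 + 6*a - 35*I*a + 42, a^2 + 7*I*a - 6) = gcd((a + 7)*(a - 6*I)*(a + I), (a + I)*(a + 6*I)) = a + I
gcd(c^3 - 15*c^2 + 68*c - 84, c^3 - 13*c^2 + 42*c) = c^2 - 13*c + 42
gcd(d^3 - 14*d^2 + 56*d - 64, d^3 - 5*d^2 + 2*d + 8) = d^2 - 6*d + 8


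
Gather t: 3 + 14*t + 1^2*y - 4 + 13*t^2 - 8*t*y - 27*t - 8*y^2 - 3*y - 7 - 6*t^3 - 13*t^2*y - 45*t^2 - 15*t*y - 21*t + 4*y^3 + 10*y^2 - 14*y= -6*t^3 + t^2*(-13*y - 32) + t*(-23*y - 34) + 4*y^3 + 2*y^2 - 16*y - 8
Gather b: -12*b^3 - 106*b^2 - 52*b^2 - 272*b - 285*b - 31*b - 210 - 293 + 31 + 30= -12*b^3 - 158*b^2 - 588*b - 442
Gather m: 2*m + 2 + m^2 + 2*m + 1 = m^2 + 4*m + 3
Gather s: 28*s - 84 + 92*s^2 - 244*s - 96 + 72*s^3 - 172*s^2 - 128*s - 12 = 72*s^3 - 80*s^2 - 344*s - 192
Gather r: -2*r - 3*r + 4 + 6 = 10 - 5*r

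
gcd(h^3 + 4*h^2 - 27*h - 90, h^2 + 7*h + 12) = h + 3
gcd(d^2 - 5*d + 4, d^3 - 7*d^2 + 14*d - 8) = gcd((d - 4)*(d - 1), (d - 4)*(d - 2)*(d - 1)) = d^2 - 5*d + 4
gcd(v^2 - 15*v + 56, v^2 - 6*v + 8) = 1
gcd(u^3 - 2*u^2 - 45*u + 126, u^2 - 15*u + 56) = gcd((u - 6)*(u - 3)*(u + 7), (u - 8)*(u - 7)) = 1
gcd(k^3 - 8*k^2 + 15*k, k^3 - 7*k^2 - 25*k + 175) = k - 5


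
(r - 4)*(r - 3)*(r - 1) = r^3 - 8*r^2 + 19*r - 12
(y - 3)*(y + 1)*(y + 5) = y^3 + 3*y^2 - 13*y - 15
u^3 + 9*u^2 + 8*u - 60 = (u - 2)*(u + 5)*(u + 6)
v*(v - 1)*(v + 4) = v^3 + 3*v^2 - 4*v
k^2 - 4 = (k - 2)*(k + 2)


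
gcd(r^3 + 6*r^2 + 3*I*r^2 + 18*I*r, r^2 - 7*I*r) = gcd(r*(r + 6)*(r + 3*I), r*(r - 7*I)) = r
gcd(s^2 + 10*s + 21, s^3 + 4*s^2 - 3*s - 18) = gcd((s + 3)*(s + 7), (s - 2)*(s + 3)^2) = s + 3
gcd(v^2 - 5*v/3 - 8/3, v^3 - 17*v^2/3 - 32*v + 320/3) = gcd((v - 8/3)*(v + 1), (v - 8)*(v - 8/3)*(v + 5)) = v - 8/3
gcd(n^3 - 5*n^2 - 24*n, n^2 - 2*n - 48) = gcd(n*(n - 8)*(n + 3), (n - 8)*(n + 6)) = n - 8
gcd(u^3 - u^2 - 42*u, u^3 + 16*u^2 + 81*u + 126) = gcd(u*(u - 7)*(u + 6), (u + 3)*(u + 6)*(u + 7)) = u + 6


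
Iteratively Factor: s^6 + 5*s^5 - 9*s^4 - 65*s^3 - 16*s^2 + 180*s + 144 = (s + 1)*(s^5 + 4*s^4 - 13*s^3 - 52*s^2 + 36*s + 144) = (s + 1)*(s + 3)*(s^4 + s^3 - 16*s^2 - 4*s + 48) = (s - 2)*(s + 1)*(s + 3)*(s^3 + 3*s^2 - 10*s - 24) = (s - 2)*(s + 1)*(s + 2)*(s + 3)*(s^2 + s - 12) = (s - 3)*(s - 2)*(s + 1)*(s + 2)*(s + 3)*(s + 4)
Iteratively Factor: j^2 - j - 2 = (j - 2)*(j + 1)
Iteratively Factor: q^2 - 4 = (q + 2)*(q - 2)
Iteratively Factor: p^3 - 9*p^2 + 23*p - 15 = (p - 3)*(p^2 - 6*p + 5) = (p - 3)*(p - 1)*(p - 5)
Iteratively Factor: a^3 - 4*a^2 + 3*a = (a - 3)*(a^2 - a) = (a - 3)*(a - 1)*(a)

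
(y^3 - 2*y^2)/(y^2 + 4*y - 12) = y^2/(y + 6)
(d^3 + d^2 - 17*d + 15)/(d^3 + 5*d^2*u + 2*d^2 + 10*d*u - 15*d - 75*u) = (d - 1)/(d + 5*u)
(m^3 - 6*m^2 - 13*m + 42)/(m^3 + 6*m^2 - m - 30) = (m - 7)/(m + 5)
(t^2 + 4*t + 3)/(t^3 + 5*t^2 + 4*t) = (t + 3)/(t*(t + 4))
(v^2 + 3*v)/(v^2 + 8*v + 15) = v/(v + 5)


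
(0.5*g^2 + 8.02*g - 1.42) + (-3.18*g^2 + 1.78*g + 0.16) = -2.68*g^2 + 9.8*g - 1.26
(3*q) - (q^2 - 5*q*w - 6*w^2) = -q^2 + 5*q*w + 3*q + 6*w^2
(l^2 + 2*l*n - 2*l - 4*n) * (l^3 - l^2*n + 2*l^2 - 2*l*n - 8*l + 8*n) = l^5 + l^4*n - 2*l^3*n^2 - 12*l^3 - 12*l^2*n + 16*l^2 + 24*l*n^2 + 16*l*n - 32*n^2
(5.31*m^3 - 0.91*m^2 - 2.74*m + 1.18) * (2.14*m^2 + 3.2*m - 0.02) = 11.3634*m^5 + 15.0446*m^4 - 8.8818*m^3 - 6.2246*m^2 + 3.8308*m - 0.0236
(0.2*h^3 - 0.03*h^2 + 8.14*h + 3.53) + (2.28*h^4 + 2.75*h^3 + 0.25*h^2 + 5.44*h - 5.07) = 2.28*h^4 + 2.95*h^3 + 0.22*h^2 + 13.58*h - 1.54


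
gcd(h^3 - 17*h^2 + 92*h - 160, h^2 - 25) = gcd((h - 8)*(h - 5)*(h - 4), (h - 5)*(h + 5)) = h - 5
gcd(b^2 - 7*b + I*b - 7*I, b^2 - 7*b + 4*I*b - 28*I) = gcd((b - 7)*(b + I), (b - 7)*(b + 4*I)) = b - 7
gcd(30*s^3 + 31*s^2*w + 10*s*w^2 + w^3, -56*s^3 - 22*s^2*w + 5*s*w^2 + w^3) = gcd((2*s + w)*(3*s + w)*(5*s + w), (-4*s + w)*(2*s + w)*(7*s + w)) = 2*s + w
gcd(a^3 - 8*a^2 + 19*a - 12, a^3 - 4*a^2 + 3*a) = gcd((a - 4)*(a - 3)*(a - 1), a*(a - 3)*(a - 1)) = a^2 - 4*a + 3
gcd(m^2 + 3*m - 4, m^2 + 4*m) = m + 4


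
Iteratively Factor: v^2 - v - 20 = (v - 5)*(v + 4)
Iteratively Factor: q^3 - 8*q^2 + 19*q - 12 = (q - 4)*(q^2 - 4*q + 3) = (q - 4)*(q - 3)*(q - 1)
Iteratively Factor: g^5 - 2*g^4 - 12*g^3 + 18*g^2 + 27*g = (g)*(g^4 - 2*g^3 - 12*g^2 + 18*g + 27) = g*(g - 3)*(g^3 + g^2 - 9*g - 9) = g*(g - 3)^2*(g^2 + 4*g + 3) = g*(g - 3)^2*(g + 3)*(g + 1)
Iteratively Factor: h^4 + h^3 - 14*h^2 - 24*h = (h - 4)*(h^3 + 5*h^2 + 6*h) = (h - 4)*(h + 2)*(h^2 + 3*h) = h*(h - 4)*(h + 2)*(h + 3)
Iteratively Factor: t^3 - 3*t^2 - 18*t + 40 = (t + 4)*(t^2 - 7*t + 10) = (t - 5)*(t + 4)*(t - 2)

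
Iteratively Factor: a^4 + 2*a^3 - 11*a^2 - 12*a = (a + 4)*(a^3 - 2*a^2 - 3*a) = (a - 3)*(a + 4)*(a^2 + a) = (a - 3)*(a + 1)*(a + 4)*(a)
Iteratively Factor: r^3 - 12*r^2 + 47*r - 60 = (r - 3)*(r^2 - 9*r + 20) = (r - 5)*(r - 3)*(r - 4)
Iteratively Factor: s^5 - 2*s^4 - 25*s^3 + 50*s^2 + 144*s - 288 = (s - 3)*(s^4 + s^3 - 22*s^2 - 16*s + 96) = (s - 3)*(s + 4)*(s^3 - 3*s^2 - 10*s + 24) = (s - 3)*(s - 2)*(s + 4)*(s^2 - s - 12) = (s - 4)*(s - 3)*(s - 2)*(s + 4)*(s + 3)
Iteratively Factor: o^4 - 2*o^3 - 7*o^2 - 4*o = (o + 1)*(o^3 - 3*o^2 - 4*o) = (o - 4)*(o + 1)*(o^2 + o) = (o - 4)*(o + 1)^2*(o)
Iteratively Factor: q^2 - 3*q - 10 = (q + 2)*(q - 5)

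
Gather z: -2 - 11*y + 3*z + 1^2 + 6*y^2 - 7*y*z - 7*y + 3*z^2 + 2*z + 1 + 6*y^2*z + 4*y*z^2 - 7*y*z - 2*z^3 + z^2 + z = 6*y^2 - 18*y - 2*z^3 + z^2*(4*y + 4) + z*(6*y^2 - 14*y + 6)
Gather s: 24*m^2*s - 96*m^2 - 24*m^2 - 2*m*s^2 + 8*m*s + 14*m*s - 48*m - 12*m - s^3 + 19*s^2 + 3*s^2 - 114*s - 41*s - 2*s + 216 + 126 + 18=-120*m^2 - 60*m - s^3 + s^2*(22 - 2*m) + s*(24*m^2 + 22*m - 157) + 360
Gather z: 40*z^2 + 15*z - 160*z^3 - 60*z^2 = -160*z^3 - 20*z^2 + 15*z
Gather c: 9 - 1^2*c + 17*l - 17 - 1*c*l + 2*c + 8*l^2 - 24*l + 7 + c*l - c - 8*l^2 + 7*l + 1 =0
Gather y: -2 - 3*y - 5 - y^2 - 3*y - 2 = -y^2 - 6*y - 9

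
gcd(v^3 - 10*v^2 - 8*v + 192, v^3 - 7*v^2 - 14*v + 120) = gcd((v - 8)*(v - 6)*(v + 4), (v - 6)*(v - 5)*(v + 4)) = v^2 - 2*v - 24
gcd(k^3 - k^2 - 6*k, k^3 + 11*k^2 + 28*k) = k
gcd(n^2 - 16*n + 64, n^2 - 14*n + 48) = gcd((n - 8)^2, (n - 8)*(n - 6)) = n - 8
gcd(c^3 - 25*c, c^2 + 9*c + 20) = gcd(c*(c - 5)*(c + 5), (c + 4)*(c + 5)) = c + 5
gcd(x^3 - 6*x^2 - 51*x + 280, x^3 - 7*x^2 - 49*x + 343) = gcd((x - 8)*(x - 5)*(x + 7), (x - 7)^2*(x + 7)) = x + 7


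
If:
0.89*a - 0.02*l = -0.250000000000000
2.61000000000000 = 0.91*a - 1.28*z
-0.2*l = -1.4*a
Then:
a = -0.33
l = -2.33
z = -2.28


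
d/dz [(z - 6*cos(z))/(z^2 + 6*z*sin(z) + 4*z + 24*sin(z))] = (-6*sqrt(2)*z^2*cos(z + pi/4) - z^2 + 24*z*sin(z) - 12*z*cos(z) + 36*z + 18*sin(2*z) + 24*sqrt(2)*sin(z + pi/4) + 144)/((z + 4)^2*(z + 6*sin(z))^2)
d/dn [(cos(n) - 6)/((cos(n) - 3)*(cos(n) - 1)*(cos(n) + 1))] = (75*cos(n) - 21*cos(2*n) + cos(3*n) - 15)/(2*(cos(n) - 3)^2*sin(n)^3)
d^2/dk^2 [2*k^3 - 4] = 12*k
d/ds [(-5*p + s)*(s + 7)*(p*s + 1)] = -p*(5*p - s)*(s + 7) - (5*p - s)*(p*s + 1) + (s + 7)*(p*s + 1)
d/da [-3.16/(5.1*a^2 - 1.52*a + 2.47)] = (32.232*a - 4.8032)/(5.1*a^2 - 1.52*a + 2.47)^2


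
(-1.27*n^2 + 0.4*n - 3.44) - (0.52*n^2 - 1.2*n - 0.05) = -1.79*n^2 + 1.6*n - 3.39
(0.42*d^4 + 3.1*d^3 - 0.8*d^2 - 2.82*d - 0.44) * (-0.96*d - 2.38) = -0.4032*d^5 - 3.9756*d^4 - 6.61*d^3 + 4.6112*d^2 + 7.134*d + 1.0472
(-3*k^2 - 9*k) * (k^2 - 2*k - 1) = -3*k^4 - 3*k^3 + 21*k^2 + 9*k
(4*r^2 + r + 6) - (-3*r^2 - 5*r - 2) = 7*r^2 + 6*r + 8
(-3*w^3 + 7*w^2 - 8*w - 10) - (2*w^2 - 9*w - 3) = -3*w^3 + 5*w^2 + w - 7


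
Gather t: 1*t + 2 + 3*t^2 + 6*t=3*t^2 + 7*t + 2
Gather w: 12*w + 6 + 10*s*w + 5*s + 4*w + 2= 5*s + w*(10*s + 16) + 8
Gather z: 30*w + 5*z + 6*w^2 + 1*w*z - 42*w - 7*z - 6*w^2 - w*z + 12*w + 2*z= 0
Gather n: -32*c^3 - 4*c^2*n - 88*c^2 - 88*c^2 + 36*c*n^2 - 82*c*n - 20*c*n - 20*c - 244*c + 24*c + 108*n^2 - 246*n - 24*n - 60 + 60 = -32*c^3 - 176*c^2 - 240*c + n^2*(36*c + 108) + n*(-4*c^2 - 102*c - 270)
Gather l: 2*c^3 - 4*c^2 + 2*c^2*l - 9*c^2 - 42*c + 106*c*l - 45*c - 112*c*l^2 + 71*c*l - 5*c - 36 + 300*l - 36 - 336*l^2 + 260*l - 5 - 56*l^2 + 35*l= 2*c^3 - 13*c^2 - 92*c + l^2*(-112*c - 392) + l*(2*c^2 + 177*c + 595) - 77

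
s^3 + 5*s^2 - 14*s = s*(s - 2)*(s + 7)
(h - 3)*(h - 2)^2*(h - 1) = h^4 - 8*h^3 + 23*h^2 - 28*h + 12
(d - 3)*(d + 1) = d^2 - 2*d - 3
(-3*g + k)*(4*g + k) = -12*g^2 + g*k + k^2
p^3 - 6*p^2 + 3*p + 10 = (p - 5)*(p - 2)*(p + 1)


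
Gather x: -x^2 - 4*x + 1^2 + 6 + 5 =-x^2 - 4*x + 12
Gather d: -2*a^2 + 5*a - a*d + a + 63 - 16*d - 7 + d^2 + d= -2*a^2 + 6*a + d^2 + d*(-a - 15) + 56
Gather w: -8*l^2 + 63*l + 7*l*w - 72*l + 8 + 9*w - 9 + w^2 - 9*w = -8*l^2 + 7*l*w - 9*l + w^2 - 1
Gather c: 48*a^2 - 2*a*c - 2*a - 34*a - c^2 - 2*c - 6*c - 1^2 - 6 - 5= 48*a^2 - 36*a - c^2 + c*(-2*a - 8) - 12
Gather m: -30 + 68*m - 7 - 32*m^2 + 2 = -32*m^2 + 68*m - 35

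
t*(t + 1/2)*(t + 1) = t^3 + 3*t^2/2 + t/2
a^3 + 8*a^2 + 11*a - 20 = (a - 1)*(a + 4)*(a + 5)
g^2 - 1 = (g - 1)*(g + 1)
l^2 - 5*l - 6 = (l - 6)*(l + 1)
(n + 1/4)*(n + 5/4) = n^2 + 3*n/2 + 5/16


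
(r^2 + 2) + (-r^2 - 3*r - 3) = -3*r - 1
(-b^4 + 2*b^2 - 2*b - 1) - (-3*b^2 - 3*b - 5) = -b^4 + 5*b^2 + b + 4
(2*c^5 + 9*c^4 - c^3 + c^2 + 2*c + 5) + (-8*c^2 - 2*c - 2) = 2*c^5 + 9*c^4 - c^3 - 7*c^2 + 3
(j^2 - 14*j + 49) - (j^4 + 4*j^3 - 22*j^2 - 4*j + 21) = -j^4 - 4*j^3 + 23*j^2 - 10*j + 28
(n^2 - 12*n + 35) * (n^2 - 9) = n^4 - 12*n^3 + 26*n^2 + 108*n - 315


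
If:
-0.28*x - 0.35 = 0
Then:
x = -1.25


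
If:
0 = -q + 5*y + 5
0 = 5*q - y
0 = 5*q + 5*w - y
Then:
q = -5/24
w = 0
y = -25/24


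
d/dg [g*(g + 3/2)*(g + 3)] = 3*g^2 + 9*g + 9/2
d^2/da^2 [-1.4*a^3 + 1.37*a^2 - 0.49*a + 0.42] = 2.74 - 8.4*a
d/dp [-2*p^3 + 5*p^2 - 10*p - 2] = -6*p^2 + 10*p - 10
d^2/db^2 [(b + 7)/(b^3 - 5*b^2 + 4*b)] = 2*(3*b^5 + 27*b^4 - 259*b^3 + 609*b^2 - 420*b + 112)/(b^3*(b^6 - 15*b^5 + 87*b^4 - 245*b^3 + 348*b^2 - 240*b + 64))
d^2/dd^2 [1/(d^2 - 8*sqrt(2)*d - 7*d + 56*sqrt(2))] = 2*(-d^2 + 7*d + 8*sqrt(2)*d + (-2*d + 7 + 8*sqrt(2))^2 - 56*sqrt(2))/(d^2 - 8*sqrt(2)*d - 7*d + 56*sqrt(2))^3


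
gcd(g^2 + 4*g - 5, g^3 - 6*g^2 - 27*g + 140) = g + 5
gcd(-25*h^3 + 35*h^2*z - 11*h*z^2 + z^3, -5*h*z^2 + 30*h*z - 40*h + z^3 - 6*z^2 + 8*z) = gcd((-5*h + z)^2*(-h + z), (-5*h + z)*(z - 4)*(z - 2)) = -5*h + z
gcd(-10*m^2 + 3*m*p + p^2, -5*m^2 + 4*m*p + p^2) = 5*m + p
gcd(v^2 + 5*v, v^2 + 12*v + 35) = v + 5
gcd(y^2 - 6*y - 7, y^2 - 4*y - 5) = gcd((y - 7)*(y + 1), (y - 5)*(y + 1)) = y + 1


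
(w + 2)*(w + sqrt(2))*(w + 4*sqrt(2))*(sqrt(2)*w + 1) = sqrt(2)*w^4 + 2*sqrt(2)*w^3 + 11*w^3 + 13*sqrt(2)*w^2 + 22*w^2 + 8*w + 26*sqrt(2)*w + 16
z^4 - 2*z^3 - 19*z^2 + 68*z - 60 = (z - 3)*(z - 2)^2*(z + 5)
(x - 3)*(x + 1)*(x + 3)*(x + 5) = x^4 + 6*x^3 - 4*x^2 - 54*x - 45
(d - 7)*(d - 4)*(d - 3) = d^3 - 14*d^2 + 61*d - 84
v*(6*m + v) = 6*m*v + v^2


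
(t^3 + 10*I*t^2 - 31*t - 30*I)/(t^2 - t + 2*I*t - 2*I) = (t^2 + 8*I*t - 15)/(t - 1)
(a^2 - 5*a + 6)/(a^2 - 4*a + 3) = (a - 2)/(a - 1)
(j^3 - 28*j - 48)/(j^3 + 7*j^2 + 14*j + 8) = (j - 6)/(j + 1)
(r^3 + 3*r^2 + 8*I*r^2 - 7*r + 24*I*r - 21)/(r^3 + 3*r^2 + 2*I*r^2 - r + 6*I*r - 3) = (r + 7*I)/(r + I)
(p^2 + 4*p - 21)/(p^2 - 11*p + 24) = (p + 7)/(p - 8)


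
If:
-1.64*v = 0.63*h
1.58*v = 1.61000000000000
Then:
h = -2.65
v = 1.02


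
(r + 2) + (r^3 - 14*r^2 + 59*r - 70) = r^3 - 14*r^2 + 60*r - 68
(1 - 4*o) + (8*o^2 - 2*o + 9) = 8*o^2 - 6*o + 10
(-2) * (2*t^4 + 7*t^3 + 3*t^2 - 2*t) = -4*t^4 - 14*t^3 - 6*t^2 + 4*t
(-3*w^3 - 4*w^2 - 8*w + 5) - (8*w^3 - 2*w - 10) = -11*w^3 - 4*w^2 - 6*w + 15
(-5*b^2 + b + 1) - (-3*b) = -5*b^2 + 4*b + 1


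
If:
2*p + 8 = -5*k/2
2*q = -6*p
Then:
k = 4*q/15 - 16/5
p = -q/3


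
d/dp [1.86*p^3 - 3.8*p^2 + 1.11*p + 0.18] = 5.58*p^2 - 7.6*p + 1.11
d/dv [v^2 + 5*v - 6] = 2*v + 5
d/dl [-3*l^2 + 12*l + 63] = 12 - 6*l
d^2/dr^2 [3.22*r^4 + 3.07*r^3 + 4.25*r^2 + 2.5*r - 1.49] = 38.64*r^2 + 18.42*r + 8.5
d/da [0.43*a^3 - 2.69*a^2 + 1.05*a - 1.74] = 1.29*a^2 - 5.38*a + 1.05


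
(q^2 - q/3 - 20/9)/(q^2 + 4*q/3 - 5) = (q + 4/3)/(q + 3)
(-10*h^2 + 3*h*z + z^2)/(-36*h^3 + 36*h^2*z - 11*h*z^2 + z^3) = (5*h + z)/(18*h^2 - 9*h*z + z^2)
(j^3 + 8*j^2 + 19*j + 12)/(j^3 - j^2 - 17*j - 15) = (j + 4)/(j - 5)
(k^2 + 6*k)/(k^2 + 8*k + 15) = k*(k + 6)/(k^2 + 8*k + 15)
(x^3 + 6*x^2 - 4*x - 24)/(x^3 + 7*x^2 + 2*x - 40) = (x^2 + 8*x + 12)/(x^2 + 9*x + 20)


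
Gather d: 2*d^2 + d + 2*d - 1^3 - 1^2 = 2*d^2 + 3*d - 2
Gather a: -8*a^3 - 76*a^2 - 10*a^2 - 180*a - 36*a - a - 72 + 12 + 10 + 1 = -8*a^3 - 86*a^2 - 217*a - 49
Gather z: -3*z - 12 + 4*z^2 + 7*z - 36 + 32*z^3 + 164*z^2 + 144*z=32*z^3 + 168*z^2 + 148*z - 48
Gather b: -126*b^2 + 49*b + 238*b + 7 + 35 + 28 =-126*b^2 + 287*b + 70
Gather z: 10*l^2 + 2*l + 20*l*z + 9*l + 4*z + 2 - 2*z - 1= 10*l^2 + 11*l + z*(20*l + 2) + 1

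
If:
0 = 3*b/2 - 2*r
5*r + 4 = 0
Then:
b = -16/15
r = -4/5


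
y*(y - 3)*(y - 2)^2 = y^4 - 7*y^3 + 16*y^2 - 12*y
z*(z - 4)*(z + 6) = z^3 + 2*z^2 - 24*z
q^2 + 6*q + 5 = (q + 1)*(q + 5)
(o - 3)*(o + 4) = o^2 + o - 12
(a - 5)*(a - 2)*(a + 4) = a^3 - 3*a^2 - 18*a + 40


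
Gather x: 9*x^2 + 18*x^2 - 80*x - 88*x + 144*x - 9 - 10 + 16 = 27*x^2 - 24*x - 3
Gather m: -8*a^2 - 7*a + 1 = -8*a^2 - 7*a + 1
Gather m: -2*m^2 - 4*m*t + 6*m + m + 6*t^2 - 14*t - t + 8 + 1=-2*m^2 + m*(7 - 4*t) + 6*t^2 - 15*t + 9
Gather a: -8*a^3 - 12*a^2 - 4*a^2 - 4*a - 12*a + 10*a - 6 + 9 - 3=-8*a^3 - 16*a^2 - 6*a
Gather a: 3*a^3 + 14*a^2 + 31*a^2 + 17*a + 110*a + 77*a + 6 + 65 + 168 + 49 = 3*a^3 + 45*a^2 + 204*a + 288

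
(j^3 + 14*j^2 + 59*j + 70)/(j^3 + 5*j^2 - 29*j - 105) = (j^2 + 7*j + 10)/(j^2 - 2*j - 15)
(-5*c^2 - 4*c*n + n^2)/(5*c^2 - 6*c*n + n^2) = (-c - n)/(c - n)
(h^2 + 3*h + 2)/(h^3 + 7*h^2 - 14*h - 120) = (h^2 + 3*h + 2)/(h^3 + 7*h^2 - 14*h - 120)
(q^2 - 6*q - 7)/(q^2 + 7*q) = (q^2 - 6*q - 7)/(q*(q + 7))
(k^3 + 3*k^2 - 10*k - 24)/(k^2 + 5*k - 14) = (k^3 + 3*k^2 - 10*k - 24)/(k^2 + 5*k - 14)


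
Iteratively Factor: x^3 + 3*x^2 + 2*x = (x + 2)*(x^2 + x) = (x + 1)*(x + 2)*(x)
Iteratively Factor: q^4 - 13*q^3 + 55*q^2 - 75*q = (q - 5)*(q^3 - 8*q^2 + 15*q) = (q - 5)^2*(q^2 - 3*q) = (q - 5)^2*(q - 3)*(q)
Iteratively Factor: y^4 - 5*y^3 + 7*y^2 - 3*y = (y - 1)*(y^3 - 4*y^2 + 3*y) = y*(y - 1)*(y^2 - 4*y + 3) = y*(y - 1)^2*(y - 3)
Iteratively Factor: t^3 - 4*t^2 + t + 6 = (t + 1)*(t^2 - 5*t + 6) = (t - 3)*(t + 1)*(t - 2)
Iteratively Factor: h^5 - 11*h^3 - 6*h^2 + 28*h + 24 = (h - 2)*(h^4 + 2*h^3 - 7*h^2 - 20*h - 12) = (h - 2)*(h + 1)*(h^3 + h^2 - 8*h - 12) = (h - 3)*(h - 2)*(h + 1)*(h^2 + 4*h + 4) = (h - 3)*(h - 2)*(h + 1)*(h + 2)*(h + 2)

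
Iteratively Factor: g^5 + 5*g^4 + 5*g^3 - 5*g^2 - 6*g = (g - 1)*(g^4 + 6*g^3 + 11*g^2 + 6*g) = (g - 1)*(g + 1)*(g^3 + 5*g^2 + 6*g) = g*(g - 1)*(g + 1)*(g^2 + 5*g + 6) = g*(g - 1)*(g + 1)*(g + 2)*(g + 3)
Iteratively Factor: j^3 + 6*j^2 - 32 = (j - 2)*(j^2 + 8*j + 16) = (j - 2)*(j + 4)*(j + 4)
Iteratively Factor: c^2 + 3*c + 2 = (c + 1)*(c + 2)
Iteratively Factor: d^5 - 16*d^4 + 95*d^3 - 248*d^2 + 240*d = (d - 4)*(d^4 - 12*d^3 + 47*d^2 - 60*d) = (d - 4)^2*(d^3 - 8*d^2 + 15*d) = (d - 4)^2*(d - 3)*(d^2 - 5*d) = (d - 5)*(d - 4)^2*(d - 3)*(d)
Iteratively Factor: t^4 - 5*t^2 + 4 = (t + 1)*(t^3 - t^2 - 4*t + 4) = (t - 1)*(t + 1)*(t^2 - 4) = (t - 2)*(t - 1)*(t + 1)*(t + 2)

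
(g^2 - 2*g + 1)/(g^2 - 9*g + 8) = (g - 1)/(g - 8)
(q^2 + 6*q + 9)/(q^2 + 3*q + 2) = (q^2 + 6*q + 9)/(q^2 + 3*q + 2)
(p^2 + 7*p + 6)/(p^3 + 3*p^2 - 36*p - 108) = (p + 1)/(p^2 - 3*p - 18)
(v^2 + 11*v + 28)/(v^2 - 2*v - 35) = (v^2 + 11*v + 28)/(v^2 - 2*v - 35)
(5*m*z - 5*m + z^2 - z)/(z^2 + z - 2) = (5*m + z)/(z + 2)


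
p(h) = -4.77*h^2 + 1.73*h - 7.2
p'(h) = 1.73 - 9.54*h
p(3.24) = -51.67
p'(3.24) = -29.18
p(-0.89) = -12.52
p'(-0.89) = 10.22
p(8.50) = -337.13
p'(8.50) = -79.36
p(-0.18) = -7.67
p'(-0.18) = 3.45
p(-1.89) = -27.51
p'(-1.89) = 19.76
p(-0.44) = -8.88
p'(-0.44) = 5.93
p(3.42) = -57.08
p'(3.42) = -30.90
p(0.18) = -7.04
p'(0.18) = 0.01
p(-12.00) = -714.84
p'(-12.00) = 116.21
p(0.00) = -7.20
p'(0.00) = 1.73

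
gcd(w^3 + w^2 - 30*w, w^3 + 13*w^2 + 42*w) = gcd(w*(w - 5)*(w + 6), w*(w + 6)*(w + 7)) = w^2 + 6*w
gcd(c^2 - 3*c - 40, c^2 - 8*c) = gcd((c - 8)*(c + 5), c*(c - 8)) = c - 8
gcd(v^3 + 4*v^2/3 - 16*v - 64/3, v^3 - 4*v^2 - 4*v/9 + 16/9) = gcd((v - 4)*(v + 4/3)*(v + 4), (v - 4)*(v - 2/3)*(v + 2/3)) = v - 4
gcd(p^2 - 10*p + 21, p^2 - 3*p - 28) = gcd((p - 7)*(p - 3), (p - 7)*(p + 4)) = p - 7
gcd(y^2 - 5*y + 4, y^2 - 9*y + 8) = y - 1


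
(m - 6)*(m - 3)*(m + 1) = m^3 - 8*m^2 + 9*m + 18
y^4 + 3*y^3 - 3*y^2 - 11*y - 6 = (y - 2)*(y + 1)^2*(y + 3)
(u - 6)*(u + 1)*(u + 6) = u^3 + u^2 - 36*u - 36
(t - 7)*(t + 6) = t^2 - t - 42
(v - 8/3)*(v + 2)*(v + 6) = v^3 + 16*v^2/3 - 28*v/3 - 32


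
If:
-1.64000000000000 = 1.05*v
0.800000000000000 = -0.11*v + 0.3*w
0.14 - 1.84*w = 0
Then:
No Solution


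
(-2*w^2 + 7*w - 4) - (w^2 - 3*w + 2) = -3*w^2 + 10*w - 6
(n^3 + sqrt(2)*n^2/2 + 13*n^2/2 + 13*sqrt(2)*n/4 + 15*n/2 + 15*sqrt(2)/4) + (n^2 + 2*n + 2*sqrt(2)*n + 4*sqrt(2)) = n^3 + sqrt(2)*n^2/2 + 15*n^2/2 + 21*sqrt(2)*n/4 + 19*n/2 + 31*sqrt(2)/4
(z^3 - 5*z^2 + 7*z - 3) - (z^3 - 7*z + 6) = -5*z^2 + 14*z - 9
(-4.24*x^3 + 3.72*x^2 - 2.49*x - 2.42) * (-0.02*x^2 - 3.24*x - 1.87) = 0.0848*x^5 + 13.6632*x^4 - 4.0742*x^3 + 1.1596*x^2 + 12.4971*x + 4.5254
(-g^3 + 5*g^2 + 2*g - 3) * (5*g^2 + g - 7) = -5*g^5 + 24*g^4 + 22*g^3 - 48*g^2 - 17*g + 21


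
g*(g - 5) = g^2 - 5*g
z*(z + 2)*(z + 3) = z^3 + 5*z^2 + 6*z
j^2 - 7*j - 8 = (j - 8)*(j + 1)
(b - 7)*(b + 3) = b^2 - 4*b - 21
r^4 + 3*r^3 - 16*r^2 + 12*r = r*(r - 2)*(r - 1)*(r + 6)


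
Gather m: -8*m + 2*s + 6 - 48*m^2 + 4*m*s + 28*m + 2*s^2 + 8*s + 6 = -48*m^2 + m*(4*s + 20) + 2*s^2 + 10*s + 12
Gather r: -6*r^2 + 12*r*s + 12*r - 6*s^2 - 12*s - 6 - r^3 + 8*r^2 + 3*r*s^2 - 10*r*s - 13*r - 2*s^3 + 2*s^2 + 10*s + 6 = -r^3 + 2*r^2 + r*(3*s^2 + 2*s - 1) - 2*s^3 - 4*s^2 - 2*s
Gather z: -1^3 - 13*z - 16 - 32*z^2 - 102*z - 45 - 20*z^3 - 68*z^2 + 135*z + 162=-20*z^3 - 100*z^2 + 20*z + 100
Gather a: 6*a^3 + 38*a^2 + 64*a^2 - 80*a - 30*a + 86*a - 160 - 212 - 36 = 6*a^3 + 102*a^2 - 24*a - 408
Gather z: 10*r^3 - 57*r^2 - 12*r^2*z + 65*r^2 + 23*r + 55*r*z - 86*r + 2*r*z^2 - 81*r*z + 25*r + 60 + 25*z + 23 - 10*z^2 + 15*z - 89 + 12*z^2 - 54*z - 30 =10*r^3 + 8*r^2 - 38*r + z^2*(2*r + 2) + z*(-12*r^2 - 26*r - 14) - 36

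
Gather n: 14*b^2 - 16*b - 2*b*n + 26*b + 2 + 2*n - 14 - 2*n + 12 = 14*b^2 - 2*b*n + 10*b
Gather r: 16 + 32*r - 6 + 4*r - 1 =36*r + 9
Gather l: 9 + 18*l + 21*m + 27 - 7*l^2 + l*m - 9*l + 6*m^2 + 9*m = -7*l^2 + l*(m + 9) + 6*m^2 + 30*m + 36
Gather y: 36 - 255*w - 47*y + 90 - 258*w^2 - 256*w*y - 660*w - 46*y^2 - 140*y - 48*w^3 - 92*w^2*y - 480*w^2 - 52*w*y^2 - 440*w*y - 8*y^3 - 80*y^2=-48*w^3 - 738*w^2 - 915*w - 8*y^3 + y^2*(-52*w - 126) + y*(-92*w^2 - 696*w - 187) + 126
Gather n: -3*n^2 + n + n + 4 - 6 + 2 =-3*n^2 + 2*n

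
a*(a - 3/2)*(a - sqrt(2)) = a^3 - 3*a^2/2 - sqrt(2)*a^2 + 3*sqrt(2)*a/2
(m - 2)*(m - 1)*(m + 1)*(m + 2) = m^4 - 5*m^2 + 4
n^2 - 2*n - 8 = (n - 4)*(n + 2)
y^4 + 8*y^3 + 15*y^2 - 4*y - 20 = (y - 1)*(y + 2)^2*(y + 5)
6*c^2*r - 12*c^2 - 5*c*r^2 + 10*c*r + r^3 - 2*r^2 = (-3*c + r)*(-2*c + r)*(r - 2)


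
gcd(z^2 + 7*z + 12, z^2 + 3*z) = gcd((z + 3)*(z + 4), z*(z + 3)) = z + 3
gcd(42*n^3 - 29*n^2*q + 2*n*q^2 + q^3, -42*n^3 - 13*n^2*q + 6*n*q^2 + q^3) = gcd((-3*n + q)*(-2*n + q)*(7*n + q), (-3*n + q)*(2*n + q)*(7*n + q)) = -21*n^2 + 4*n*q + q^2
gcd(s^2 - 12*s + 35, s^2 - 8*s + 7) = s - 7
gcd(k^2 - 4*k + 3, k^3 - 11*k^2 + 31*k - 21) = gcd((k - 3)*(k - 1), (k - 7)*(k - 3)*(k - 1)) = k^2 - 4*k + 3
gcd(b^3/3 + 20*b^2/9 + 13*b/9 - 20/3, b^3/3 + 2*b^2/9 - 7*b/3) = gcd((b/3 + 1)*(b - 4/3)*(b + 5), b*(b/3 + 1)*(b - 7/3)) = b + 3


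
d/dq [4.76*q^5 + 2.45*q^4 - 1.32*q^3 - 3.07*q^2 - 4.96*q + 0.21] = 23.8*q^4 + 9.8*q^3 - 3.96*q^2 - 6.14*q - 4.96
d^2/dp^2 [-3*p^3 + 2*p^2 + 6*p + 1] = 4 - 18*p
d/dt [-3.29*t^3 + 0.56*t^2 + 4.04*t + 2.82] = -9.87*t^2 + 1.12*t + 4.04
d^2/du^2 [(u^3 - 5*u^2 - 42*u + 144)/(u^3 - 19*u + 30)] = 2*(-5*u^3 - 114*u^2 - 492*u - 872)/(u^6 + 9*u^5 - 3*u^4 - 153*u^3 + 30*u^2 + 900*u - 1000)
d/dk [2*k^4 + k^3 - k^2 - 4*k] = 8*k^3 + 3*k^2 - 2*k - 4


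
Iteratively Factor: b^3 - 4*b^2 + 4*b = (b - 2)*(b^2 - 2*b) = b*(b - 2)*(b - 2)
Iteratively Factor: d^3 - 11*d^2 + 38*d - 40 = (d - 4)*(d^2 - 7*d + 10) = (d - 5)*(d - 4)*(d - 2)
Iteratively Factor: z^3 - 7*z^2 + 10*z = (z - 5)*(z^2 - 2*z) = z*(z - 5)*(z - 2)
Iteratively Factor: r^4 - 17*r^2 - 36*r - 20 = (r - 5)*(r^3 + 5*r^2 + 8*r + 4) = (r - 5)*(r + 2)*(r^2 + 3*r + 2) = (r - 5)*(r + 1)*(r + 2)*(r + 2)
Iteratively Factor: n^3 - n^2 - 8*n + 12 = (n - 2)*(n^2 + n - 6) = (n - 2)*(n + 3)*(n - 2)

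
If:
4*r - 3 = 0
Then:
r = 3/4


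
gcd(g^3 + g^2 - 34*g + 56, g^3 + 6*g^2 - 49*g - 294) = g + 7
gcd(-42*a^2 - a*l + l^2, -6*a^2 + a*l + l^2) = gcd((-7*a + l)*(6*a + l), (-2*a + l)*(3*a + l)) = 1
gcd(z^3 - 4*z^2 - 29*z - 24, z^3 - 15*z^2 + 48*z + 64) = z^2 - 7*z - 8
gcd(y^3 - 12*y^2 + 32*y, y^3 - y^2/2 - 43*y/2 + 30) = y - 4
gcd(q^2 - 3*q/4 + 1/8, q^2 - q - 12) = 1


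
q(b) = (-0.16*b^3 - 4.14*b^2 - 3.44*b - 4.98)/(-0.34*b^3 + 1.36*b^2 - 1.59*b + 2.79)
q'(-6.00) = -0.08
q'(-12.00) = -0.05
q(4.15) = 21.76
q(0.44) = -3.14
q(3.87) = 33.16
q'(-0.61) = -0.51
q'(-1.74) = 0.06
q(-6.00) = -0.73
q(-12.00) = -0.35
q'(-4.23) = -0.08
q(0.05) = -1.90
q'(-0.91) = -0.14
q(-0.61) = -1.01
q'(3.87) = -62.03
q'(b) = (-0.48*b^2 - 8.28*b - 3.44)/(-0.34*b^3 + 1.36*b^2 - 1.59*b + 2.79) + (1.02*b^2 - 2.72*b + 1.59)*(-0.16*b^3 - 4.14*b^2 - 3.44*b - 4.98)/(-0.34*b^3 + 1.36*b^2 - 1.59*b + 2.79)^2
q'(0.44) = -3.89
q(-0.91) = -0.92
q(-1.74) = -0.93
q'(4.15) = -26.71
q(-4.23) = -0.88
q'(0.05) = -2.44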